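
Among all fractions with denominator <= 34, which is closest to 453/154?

Expand x = 453/154 as a continued fraction with the Euclidean algorithm:
  453 = 2*154 + 145, so a_0 = 2.
  154 = 1*145 + 9, so a_1 = 1.
  145 = 16*9 + 1, so a_2 = 16.
  9 = 9*1 + 0, so a_3 = 9.
so x = [2; 1, 16, 9].
Convergents (p_i = a_i*p_{i-1} + p_{i-2}, q_i = a_i*q_{i-1} + q_{i-2} with p_{-2}=0, p_{-1}=1, q_{-2}=1, q_{-1}=0), until the denominator exceeds 34:
  i=0: a_0=2, p_0 = 2*1 + 0 = 2, q_0 = 2*0 + 1 = 1.
  i=1: a_1=1, p_1 = 1*2 + 1 = 3, q_1 = 1*1 + 0 = 1.
  i=2: a_2=16, p_2 = 16*3 + 2 = 50, q_2 = 16*1 + 1 = 17.
  i=3: a_3=9, p_3 = 9*50 + 3 = 453, q_3 = 9*17 + 1 = 154.
q_3 = 154 > 34, so the last convergent with denominator <= 34 is p_2/q_2 = 50/17.
The closest fraction with denominator <= 34 is either p_2/q_2 or the intermediate fraction (k*p_2 + p_1)/(k*q_2 + q_1) with the largest k >= 1 whose denominator stays <= 34; these approach x as k grows, and every other convergent or intermediate fraction in range is farther away.
Largest k: floor((34 - q_1)/q_2) = floor((34 - 1)/17) = 1.
That gives (1*50 + 3)/(1*17 + 1) = 53/18.
Compare the errors: |x - 50/17| = |453*17 - 50*154|/(154*17) = 1/2618, and |x - 53/18| = |453*18 - 53*154|/(154*18) = 8/2772.
Cross-multiplying, 1*2772 = 2772 < 20944 = 8*2618, so 1/2618 is smaller: the convergent 50/17 is closer to x than 53/18.

50/17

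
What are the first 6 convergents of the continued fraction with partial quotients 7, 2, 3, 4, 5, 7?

Using the convergent recurrence p_i = a_i*p_{i-1} + p_{i-2}, q_i = a_i*q_{i-1} + q_{i-2} with p_{-2}=0, p_{-1}=1, q_{-2}=1, q_{-1}=0:
  i=0: a_0=7, p_0 = 7*1 + 0 = 7, q_0 = 7*0 + 1 = 1.
  i=1: a_1=2, p_1 = 2*7 + 1 = 15, q_1 = 2*1 + 0 = 2.
  i=2: a_2=3, p_2 = 3*15 + 7 = 52, q_2 = 3*2 + 1 = 7.
  i=3: a_3=4, p_3 = 4*52 + 15 = 223, q_3 = 4*7 + 2 = 30.
  i=4: a_4=5, p_4 = 5*223 + 52 = 1167, q_4 = 5*30 + 7 = 157.
  i=5: a_5=7, p_5 = 7*1167 + 223 = 8392, q_5 = 7*157 + 30 = 1129.

7/1, 15/2, 52/7, 223/30, 1167/157, 8392/1129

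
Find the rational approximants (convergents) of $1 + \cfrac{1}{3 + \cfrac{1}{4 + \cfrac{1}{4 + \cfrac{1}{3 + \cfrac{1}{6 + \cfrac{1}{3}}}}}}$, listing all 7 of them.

1/1, 4/3, 17/13, 72/55, 233/178, 1470/1123, 4643/3547

Using the convergent recurrence p_i = a_i*p_{i-1} + p_{i-2}, q_i = a_i*q_{i-1} + q_{i-2} with p_{-2}=0, p_{-1}=1, q_{-2}=1, q_{-1}=0:
  i=0: a_0=1, p_0 = 1*1 + 0 = 1, q_0 = 1*0 + 1 = 1.
  i=1: a_1=3, p_1 = 3*1 + 1 = 4, q_1 = 3*1 + 0 = 3.
  i=2: a_2=4, p_2 = 4*4 + 1 = 17, q_2 = 4*3 + 1 = 13.
  i=3: a_3=4, p_3 = 4*17 + 4 = 72, q_3 = 4*13 + 3 = 55.
  i=4: a_4=3, p_4 = 3*72 + 17 = 233, q_4 = 3*55 + 13 = 178.
  i=5: a_5=6, p_5 = 6*233 + 72 = 1470, q_5 = 6*178 + 55 = 1123.
  i=6: a_6=3, p_6 = 3*1470 + 233 = 4643, q_6 = 3*1123 + 178 = 3547.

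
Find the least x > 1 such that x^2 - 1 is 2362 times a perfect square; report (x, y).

(x, y) = (118099, 2430)

First expand sqrt(2362) as a continued fraction. With x_i = (sqrt(2362) + m_i)/d_i and (m_0, d_0) = (0, 1): a_0 = floor(sqrt(2362)) = 48, since 48^2 = 2304 <= 2362 < 2401 = 49^2.
Iterate m_{i+1} = d_i*a_i - m_i, d_{i+1} = (2362 - m_{i+1}^2)/d_i, a_{i+1} = floor((a_0 + m_{i+1})/d_{i+1}):
  m_1 = 1*48 - 0 = 48, d_1 = (2362 - 48^2)/1 = 58/1 = 58, a_1 = floor((48 + 48)/58) = 1.
  m_2 = 58*1 - 48 = 10, d_2 = (2362 - 10^2)/58 = 2262/58 = 39, a_2 = floor((48 + 10)/39) = 1.
  m_3 = 39*1 - 10 = 29, d_3 = (2362 - 29^2)/39 = 1521/39 = 39, a_3 = floor((48 + 29)/39) = 1.
  m_4 = 39*1 - 29 = 10, d_4 = (2362 - 10^2)/39 = 2262/39 = 58, a_4 = floor((48 + 10)/58) = 1.
  m_5 = 58*1 - 10 = 48, d_5 = (2362 - 48^2)/58 = 58/58 = 1, a_5 = floor((48 + 48)/1) = 96.
  m_6 = 1*96 - 48 = 48, d_6 = (2362 - 48^2)/1 = 58/1 = 58: (m_6, d_6) = (m_1, d_1) = (48, 58), so from here the quotients repeat a_1, ..., a_5; the period length is 5.
So sqrt(2362) = [48; (1, 1, 1, 1, 96)] with period length k = 5.
k is odd, so (p_{k-1}, q_{k-1}) only solves x^2 - 2362y^2 = -1 and the fundamental solution of x^2 - 2362y^2 = 1 is (p_{2k-1}, q_{2k-1}) = (p_9, q_9); compute convergents through index 9, running through the period twice.
Convergents (p_i = a_i*p_{i-1} + p_{i-2}, q_i = a_i*q_{i-1} + q_{i-2} with p_{-2}=0, p_{-1}=1, q_{-2}=1, q_{-1}=0):
  i=0: a_0=48, p_0 = 48*1 + 0 = 48, q_0 = 48*0 + 1 = 1.
  i=1: a_1=1, p_1 = 1*48 + 1 = 49, q_1 = 1*1 + 0 = 1.
  i=2: a_2=1, p_2 = 1*49 + 48 = 97, q_2 = 1*1 + 1 = 2.
  i=3: a_3=1, p_3 = 1*97 + 49 = 146, q_3 = 1*2 + 1 = 3.
  i=4: a_4=1, p_4 = 1*146 + 97 = 243, q_4 = 1*3 + 2 = 5.
  i=5: a_5=96, p_5 = 96*243 + 146 = 23474, q_5 = 96*5 + 3 = 483.
  i=6: a_6=1, p_6 = 1*23474 + 243 = 23717, q_6 = 1*483 + 5 = 488.
  i=7: a_7=1, p_7 = 1*23717 + 23474 = 47191, q_7 = 1*488 + 483 = 971.
  i=8: a_8=1, p_8 = 1*47191 + 23717 = 70908, q_8 = 1*971 + 488 = 1459.
  i=9: a_9=1, p_9 = 1*70908 + 47191 = 118099, q_9 = 1*1459 + 971 = 2430.
Indeed p_4^2 - 2362*q_4^2 = 59049 - 59050 = -1, not +1.
Check: 118099^2 - 2362*2430^2 = 13947373801 - 13947373800 = 1, so (x, y) = (118099, 2430) solves the equation, and by the theorem it is the least positive solution.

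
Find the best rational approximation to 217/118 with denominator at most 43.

Expand x = 217/118 as a continued fraction with the Euclidean algorithm:
  217 = 1*118 + 99, so a_0 = 1.
  118 = 1*99 + 19, so a_1 = 1.
  99 = 5*19 + 4, so a_2 = 5.
  19 = 4*4 + 3, so a_3 = 4.
  4 = 1*3 + 1, so a_4 = 1.
  3 = 3*1 + 0, so a_5 = 3.
so x = [1; 1, 5, 4, 1, 3].
Convergents (p_i = a_i*p_{i-1} + p_{i-2}, q_i = a_i*q_{i-1} + q_{i-2} with p_{-2}=0, p_{-1}=1, q_{-2}=1, q_{-1}=0), until the denominator exceeds 43:
  i=0: a_0=1, p_0 = 1*1 + 0 = 1, q_0 = 1*0 + 1 = 1.
  i=1: a_1=1, p_1 = 1*1 + 1 = 2, q_1 = 1*1 + 0 = 1.
  i=2: a_2=5, p_2 = 5*2 + 1 = 11, q_2 = 5*1 + 1 = 6.
  i=3: a_3=4, p_3 = 4*11 + 2 = 46, q_3 = 4*6 + 1 = 25.
  i=4: a_4=1, p_4 = 1*46 + 11 = 57, q_4 = 1*25 + 6 = 31.
  i=5: a_5=3, p_5 = 3*57 + 46 = 217, q_5 = 3*31 + 25 = 118.
q_5 = 118 > 43, so the last convergent with denominator <= 43 is p_4/q_4 = 57/31.
The closest fraction with denominator <= 43 is either p_4/q_4 or the intermediate fraction (k*p_4 + p_3)/(k*q_4 + q_3) with the largest k >= 1 whose denominator stays <= 43; these approach x as k grows, and every other convergent or intermediate fraction in range is farther away.
Largest k: floor((43 - q_3)/q_4) = floor((43 - 25)/31) = 0.
Since k = 0, no intermediate fraction beyond p_4/q_4 has denominator <= 43, so the convergent 57/31 is the closest (its error is |217*31 - 57*118|/(118*31) = 1/3658).

57/31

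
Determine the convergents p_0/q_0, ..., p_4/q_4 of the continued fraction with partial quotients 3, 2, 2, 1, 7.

3/1, 7/2, 17/5, 24/7, 185/54

Using the convergent recurrence p_i = a_i*p_{i-1} + p_{i-2}, q_i = a_i*q_{i-1} + q_{i-2} with p_{-2}=0, p_{-1}=1, q_{-2}=1, q_{-1}=0:
  i=0: a_0=3, p_0 = 3*1 + 0 = 3, q_0 = 3*0 + 1 = 1.
  i=1: a_1=2, p_1 = 2*3 + 1 = 7, q_1 = 2*1 + 0 = 2.
  i=2: a_2=2, p_2 = 2*7 + 3 = 17, q_2 = 2*2 + 1 = 5.
  i=3: a_3=1, p_3 = 1*17 + 7 = 24, q_3 = 1*5 + 2 = 7.
  i=4: a_4=7, p_4 = 7*24 + 17 = 185, q_4 = 7*7 + 5 = 54.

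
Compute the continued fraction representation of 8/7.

[1; 7]

Run the Euclidean algorithm on 8 and 7; the successive quotients are the partial quotients a_0, a_1, ... (each step inverts the fractional part left over by the previous one):
  8 = 1*7 + 1, so a_0 = 1.
  7 = 7*1 + 0, so a_1 = 7.
The remainder reaches 0 after 2 divisions, so the expansion has 2 partial quotients, read off in order.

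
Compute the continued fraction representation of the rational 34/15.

Run the Euclidean algorithm on 34 and 15; the successive quotients are the partial quotients a_0, a_1, ... (each step inverts the fractional part left over by the previous one):
  34 = 2*15 + 4, so a_0 = 2.
  15 = 3*4 + 3, so a_1 = 3.
  4 = 1*3 + 1, so a_2 = 1.
  3 = 3*1 + 0, so a_3 = 3.
The remainder reaches 0 after 4 divisions, so the expansion has 4 partial quotients, read off in order.

[2; 3, 1, 3]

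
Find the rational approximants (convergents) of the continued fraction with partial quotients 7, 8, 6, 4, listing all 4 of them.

7/1, 57/8, 349/49, 1453/204

Using the convergent recurrence p_i = a_i*p_{i-1} + p_{i-2}, q_i = a_i*q_{i-1} + q_{i-2} with p_{-2}=0, p_{-1}=1, q_{-2}=1, q_{-1}=0:
  i=0: a_0=7, p_0 = 7*1 + 0 = 7, q_0 = 7*0 + 1 = 1.
  i=1: a_1=8, p_1 = 8*7 + 1 = 57, q_1 = 8*1 + 0 = 8.
  i=2: a_2=6, p_2 = 6*57 + 7 = 349, q_2 = 6*8 + 1 = 49.
  i=3: a_3=4, p_3 = 4*349 + 57 = 1453, q_3 = 4*49 + 8 = 204.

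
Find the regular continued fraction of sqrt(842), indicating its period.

Write x_i = (sqrt(842) + m_i)/d_i with (m_0, d_0) = (0, 1). a_0 = floor(sqrt(842)) = 29, since 29^2 = 841 <= 842 < 900 = 30^2.
Iterate m_{i+1} = d_i*a_i - m_i, d_{i+1} = (842 - m_{i+1}^2)/d_i, a_{i+1} = floor((a_0 + m_{i+1})/d_{i+1}):
  m_1 = 1*29 - 0 = 29, d_1 = (842 - 29^2)/1 = 1/1 = 1, a_1 = floor((29 + 29)/1) = 58.
  m_2 = 1*58 - 29 = 29, d_2 = (842 - 29^2)/1 = 1/1 = 1: (m_2, d_2) = (m_1, d_1) = (29, 1), so from here the quotient a_1 repeats; the period length is 1.
Hence the expansion of sqrt(842) is a_0 = 29 followed by the repeating block 58 (period 1).

[29; (58)]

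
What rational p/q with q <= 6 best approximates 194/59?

13/4

Expand x = 194/59 as a continued fraction with the Euclidean algorithm:
  194 = 3*59 + 17, so a_0 = 3.
  59 = 3*17 + 8, so a_1 = 3.
  17 = 2*8 + 1, so a_2 = 2.
  8 = 8*1 + 0, so a_3 = 8.
so x = [3; 3, 2, 8].
Convergents (p_i = a_i*p_{i-1} + p_{i-2}, q_i = a_i*q_{i-1} + q_{i-2} with p_{-2}=0, p_{-1}=1, q_{-2}=1, q_{-1}=0), until the denominator exceeds 6:
  i=0: a_0=3, p_0 = 3*1 + 0 = 3, q_0 = 3*0 + 1 = 1.
  i=1: a_1=3, p_1 = 3*3 + 1 = 10, q_1 = 3*1 + 0 = 3.
  i=2: a_2=2, p_2 = 2*10 + 3 = 23, q_2 = 2*3 + 1 = 7.
q_2 = 7 > 6, so the last convergent with denominator <= 6 is p_1/q_1 = 10/3.
The closest fraction with denominator <= 6 is either p_1/q_1 or the intermediate fraction (k*p_1 + p_0)/(k*q_1 + q_0) with the largest k >= 1 whose denominator stays <= 6; these approach x as k grows, and every other convergent or intermediate fraction in range is farther away.
Largest k: floor((6 - q_0)/q_1) = floor((6 - 1)/3) = 1.
That gives (1*10 + 3)/(1*3 + 1) = 13/4.
Compare the errors: |x - 10/3| = |194*3 - 10*59|/(59*3) = 8/177, and |x - 13/4| = |194*4 - 13*59|/(59*4) = 9/236.
Cross-multiplying, 9*177 = 1593 < 1888 = 8*236, so 9/236 is smaller: the intermediate fraction 13/4 is closer to x than 10/3.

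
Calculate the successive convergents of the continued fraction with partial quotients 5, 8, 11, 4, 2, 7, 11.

5/1, 41/8, 456/89, 1865/364, 4186/817, 31167/6083, 347023/67730

Using the convergent recurrence p_i = a_i*p_{i-1} + p_{i-2}, q_i = a_i*q_{i-1} + q_{i-2} with p_{-2}=0, p_{-1}=1, q_{-2}=1, q_{-1}=0:
  i=0: a_0=5, p_0 = 5*1 + 0 = 5, q_0 = 5*0 + 1 = 1.
  i=1: a_1=8, p_1 = 8*5 + 1 = 41, q_1 = 8*1 + 0 = 8.
  i=2: a_2=11, p_2 = 11*41 + 5 = 456, q_2 = 11*8 + 1 = 89.
  i=3: a_3=4, p_3 = 4*456 + 41 = 1865, q_3 = 4*89 + 8 = 364.
  i=4: a_4=2, p_4 = 2*1865 + 456 = 4186, q_4 = 2*364 + 89 = 817.
  i=5: a_5=7, p_5 = 7*4186 + 1865 = 31167, q_5 = 7*817 + 364 = 6083.
  i=6: a_6=11, p_6 = 11*31167 + 4186 = 347023, q_6 = 11*6083 + 817 = 67730.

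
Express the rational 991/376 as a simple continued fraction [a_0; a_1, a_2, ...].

Run the Euclidean algorithm on 991 and 376; the successive quotients are the partial quotients a_0, a_1, ... (each step inverts the fractional part left over by the previous one):
  991 = 2*376 + 239, so a_0 = 2.
  376 = 1*239 + 137, so a_1 = 1.
  239 = 1*137 + 102, so a_2 = 1.
  137 = 1*102 + 35, so a_3 = 1.
  102 = 2*35 + 32, so a_4 = 2.
  35 = 1*32 + 3, so a_5 = 1.
  32 = 10*3 + 2, so a_6 = 10.
  3 = 1*2 + 1, so a_7 = 1.
  2 = 2*1 + 0, so a_8 = 2.
The remainder reaches 0 after 9 divisions, so the expansion has 9 partial quotients, read off in order.

[2; 1, 1, 1, 2, 1, 10, 1, 2]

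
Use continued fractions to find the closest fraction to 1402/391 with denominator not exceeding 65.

Expand x = 1402/391 as a continued fraction with the Euclidean algorithm:
  1402 = 3*391 + 229, so a_0 = 3.
  391 = 1*229 + 162, so a_1 = 1.
  229 = 1*162 + 67, so a_2 = 1.
  162 = 2*67 + 28, so a_3 = 2.
  67 = 2*28 + 11, so a_4 = 2.
  28 = 2*11 + 6, so a_5 = 2.
  11 = 1*6 + 5, so a_6 = 1.
  6 = 1*5 + 1, so a_7 = 1.
  5 = 5*1 + 0, so a_8 = 5.
so x = [3; 1, 1, 2, 2, 2, 1, 1, 5].
Convergents (p_i = a_i*p_{i-1} + p_{i-2}, q_i = a_i*q_{i-1} + q_{i-2} with p_{-2}=0, p_{-1}=1, q_{-2}=1, q_{-1}=0), until the denominator exceeds 65:
  i=0: a_0=3, p_0 = 3*1 + 0 = 3, q_0 = 3*0 + 1 = 1.
  i=1: a_1=1, p_1 = 1*3 + 1 = 4, q_1 = 1*1 + 0 = 1.
  i=2: a_2=1, p_2 = 1*4 + 3 = 7, q_2 = 1*1 + 1 = 2.
  i=3: a_3=2, p_3 = 2*7 + 4 = 18, q_3 = 2*2 + 1 = 5.
  i=4: a_4=2, p_4 = 2*18 + 7 = 43, q_4 = 2*5 + 2 = 12.
  i=5: a_5=2, p_5 = 2*43 + 18 = 104, q_5 = 2*12 + 5 = 29.
  i=6: a_6=1, p_6 = 1*104 + 43 = 147, q_6 = 1*29 + 12 = 41.
  i=7: a_7=1, p_7 = 1*147 + 104 = 251, q_7 = 1*41 + 29 = 70.
q_7 = 70 > 65, so the last convergent with denominator <= 65 is p_6/q_6 = 147/41.
The closest fraction with denominator <= 65 is either p_6/q_6 or the intermediate fraction (k*p_6 + p_5)/(k*q_6 + q_5) with the largest k >= 1 whose denominator stays <= 65; these approach x as k grows, and every other convergent or intermediate fraction in range is farther away.
Largest k: floor((65 - q_5)/q_6) = floor((65 - 29)/41) = 0.
Since k = 0, no intermediate fraction beyond p_6/q_6 has denominator <= 65, so the convergent 147/41 is the closest (its error is |1402*41 - 147*391|/(391*41) = 5/16031).

147/41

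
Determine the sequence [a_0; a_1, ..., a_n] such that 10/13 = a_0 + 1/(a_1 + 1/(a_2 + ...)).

[0; 1, 3, 3]

Run the Euclidean algorithm on 10 and 13; the successive quotients are the partial quotients a_0, a_1, ... (each step inverts the fractional part left over by the previous one):
  10 = 0*13 + 10, so a_0 = 0.
  13 = 1*10 + 3, so a_1 = 1.
  10 = 3*3 + 1, so a_2 = 3.
  3 = 3*1 + 0, so a_3 = 3.
The remainder reaches 0 after 4 divisions, so the expansion has 4 partial quotients, read off in order.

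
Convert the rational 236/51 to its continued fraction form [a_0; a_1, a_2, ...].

[4; 1, 1, 1, 2, 6]

Run the Euclidean algorithm on 236 and 51; the successive quotients are the partial quotients a_0, a_1, ... (each step inverts the fractional part left over by the previous one):
  236 = 4*51 + 32, so a_0 = 4.
  51 = 1*32 + 19, so a_1 = 1.
  32 = 1*19 + 13, so a_2 = 1.
  19 = 1*13 + 6, so a_3 = 1.
  13 = 2*6 + 1, so a_4 = 2.
  6 = 6*1 + 0, so a_5 = 6.
The remainder reaches 0 after 6 divisions, so the expansion has 6 partial quotients, read off in order.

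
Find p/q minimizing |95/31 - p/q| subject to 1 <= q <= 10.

Expand x = 95/31 as a continued fraction with the Euclidean algorithm:
  95 = 3*31 + 2, so a_0 = 3.
  31 = 15*2 + 1, so a_1 = 15.
  2 = 2*1 + 0, so a_2 = 2.
so x = [3; 15, 2].
Convergents (p_i = a_i*p_{i-1} + p_{i-2}, q_i = a_i*q_{i-1} + q_{i-2} with p_{-2}=0, p_{-1}=1, q_{-2}=1, q_{-1}=0), until the denominator exceeds 10:
  i=0: a_0=3, p_0 = 3*1 + 0 = 3, q_0 = 3*0 + 1 = 1.
  i=1: a_1=15, p_1 = 15*3 + 1 = 46, q_1 = 15*1 + 0 = 15.
q_1 = 15 > 10, so the last convergent with denominator <= 10 is p_0/q_0 = 3/1.
The closest fraction with denominator <= 10 is either p_0/q_0 or the intermediate fraction (k*p_0 + p_{-1})/(k*q_0 + q_{-1}) with the largest k >= 1 whose denominator stays <= 10; these approach x as k grows, and every other convergent or intermediate fraction in range is farther away.
Largest k: floor((10 - q_{-1})/q_0) = floor((10 - 0)/1) = 10 (using the seeds p_{-1} = 1, q_{-1} = 0).
That gives (10*3 + 1)/(10*1 + 0) = 31/10.
Compare the errors: |x - 3/1| = |95*1 - 3*31|/(31*1) = 2/31, and |x - 31/10| = |95*10 - 31*31|/(31*10) = 11/310.
Cross-multiplying, 11*31 = 341 < 620 = 2*310, so 11/310 is smaller: the intermediate fraction 31/10 is closer to x than 3/1.

31/10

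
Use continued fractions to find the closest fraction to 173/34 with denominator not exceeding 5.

Expand x = 173/34 as a continued fraction with the Euclidean algorithm:
  173 = 5*34 + 3, so a_0 = 5.
  34 = 11*3 + 1, so a_1 = 11.
  3 = 3*1 + 0, so a_2 = 3.
so x = [5; 11, 3].
Convergents (p_i = a_i*p_{i-1} + p_{i-2}, q_i = a_i*q_{i-1} + q_{i-2} with p_{-2}=0, p_{-1}=1, q_{-2}=1, q_{-1}=0), until the denominator exceeds 5:
  i=0: a_0=5, p_0 = 5*1 + 0 = 5, q_0 = 5*0 + 1 = 1.
  i=1: a_1=11, p_1 = 11*5 + 1 = 56, q_1 = 11*1 + 0 = 11.
q_1 = 11 > 5, so the last convergent with denominator <= 5 is p_0/q_0 = 5/1.
The closest fraction with denominator <= 5 is either p_0/q_0 or the intermediate fraction (k*p_0 + p_{-1})/(k*q_0 + q_{-1}) with the largest k >= 1 whose denominator stays <= 5; these approach x as k grows, and every other convergent or intermediate fraction in range is farther away.
Largest k: floor((5 - q_{-1})/q_0) = floor((5 - 0)/1) = 5 (using the seeds p_{-1} = 1, q_{-1} = 0).
That gives (5*5 + 1)/(5*1 + 0) = 26/5.
Compare the errors: |x - 5/1| = |173*1 - 5*34|/(34*1) = 3/34, and |x - 26/5| = |173*5 - 26*34|/(34*5) = 19/170.
Cross-multiplying, 3*170 = 510 < 646 = 19*34, so 3/34 is smaller: the convergent 5/1 is closer to x than 26/5.

5/1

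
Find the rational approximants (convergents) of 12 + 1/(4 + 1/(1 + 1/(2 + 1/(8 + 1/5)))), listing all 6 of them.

Using the convergent recurrence p_i = a_i*p_{i-1} + p_{i-2}, q_i = a_i*q_{i-1} + q_{i-2} with p_{-2}=0, p_{-1}=1, q_{-2}=1, q_{-1}=0:
  i=0: a_0=12, p_0 = 12*1 + 0 = 12, q_0 = 12*0 + 1 = 1.
  i=1: a_1=4, p_1 = 4*12 + 1 = 49, q_1 = 4*1 + 0 = 4.
  i=2: a_2=1, p_2 = 1*49 + 12 = 61, q_2 = 1*4 + 1 = 5.
  i=3: a_3=2, p_3 = 2*61 + 49 = 171, q_3 = 2*5 + 4 = 14.
  i=4: a_4=8, p_4 = 8*171 + 61 = 1429, q_4 = 8*14 + 5 = 117.
  i=5: a_5=5, p_5 = 5*1429 + 171 = 7316, q_5 = 5*117 + 14 = 599.

12/1, 49/4, 61/5, 171/14, 1429/117, 7316/599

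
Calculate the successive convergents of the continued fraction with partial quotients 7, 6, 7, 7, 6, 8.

7/1, 43/6, 308/43, 2199/307, 13502/1885, 110215/15387

Using the convergent recurrence p_i = a_i*p_{i-1} + p_{i-2}, q_i = a_i*q_{i-1} + q_{i-2} with p_{-2}=0, p_{-1}=1, q_{-2}=1, q_{-1}=0:
  i=0: a_0=7, p_0 = 7*1 + 0 = 7, q_0 = 7*0 + 1 = 1.
  i=1: a_1=6, p_1 = 6*7 + 1 = 43, q_1 = 6*1 + 0 = 6.
  i=2: a_2=7, p_2 = 7*43 + 7 = 308, q_2 = 7*6 + 1 = 43.
  i=3: a_3=7, p_3 = 7*308 + 43 = 2199, q_3 = 7*43 + 6 = 307.
  i=4: a_4=6, p_4 = 6*2199 + 308 = 13502, q_4 = 6*307 + 43 = 1885.
  i=5: a_5=8, p_5 = 8*13502 + 2199 = 110215, q_5 = 8*1885 + 307 = 15387.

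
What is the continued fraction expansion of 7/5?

Run the Euclidean algorithm on 7 and 5; the successive quotients are the partial quotients a_0, a_1, ... (each step inverts the fractional part left over by the previous one):
  7 = 1*5 + 2, so a_0 = 1.
  5 = 2*2 + 1, so a_1 = 2.
  2 = 2*1 + 0, so a_2 = 2.
The remainder reaches 0 after 3 divisions, so the expansion has 3 partial quotients, read off in order.

[1; 2, 2]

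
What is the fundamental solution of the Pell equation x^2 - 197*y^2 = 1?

First expand sqrt(197) as a continued fraction. With x_i = (sqrt(197) + m_i)/d_i and (m_0, d_0) = (0, 1): a_0 = floor(sqrt(197)) = 14, since 14^2 = 196 <= 197 < 225 = 15^2.
Iterate m_{i+1} = d_i*a_i - m_i, d_{i+1} = (197 - m_{i+1}^2)/d_i, a_{i+1} = floor((a_0 + m_{i+1})/d_{i+1}):
  m_1 = 1*14 - 0 = 14, d_1 = (197 - 14^2)/1 = 1/1 = 1, a_1 = floor((14 + 14)/1) = 28.
  m_2 = 1*28 - 14 = 14, d_2 = (197 - 14^2)/1 = 1/1 = 1: (m_2, d_2) = (m_1, d_1) = (14, 1), so from here the quotient a_1 repeats; the period length is 1.
So sqrt(197) = [14; (28)] with period length k = 1.
k is odd, so (p_{k-1}, q_{k-1}) only solves x^2 - 197y^2 = -1 and the fundamental solution of x^2 - 197y^2 = 1 is (p_{2k-1}, q_{2k-1}) = (p_1, q_1); compute convergents through index 1, running through the period twice.
Convergents (p_i = a_i*p_{i-1} + p_{i-2}, q_i = a_i*q_{i-1} + q_{i-2} with p_{-2}=0, p_{-1}=1, q_{-2}=1, q_{-1}=0):
  i=0: a_0=14, p_0 = 14*1 + 0 = 14, q_0 = 14*0 + 1 = 1.
  i=1: a_1=28, p_1 = 28*14 + 1 = 393, q_1 = 28*1 + 0 = 28.
Indeed p_0^2 - 197*q_0^2 = 196 - 197 = -1, not +1.
Check: 393^2 - 197*28^2 = 154449 - 154448 = 1, so (x, y) = (393, 28) solves the equation, and by the theorem it is the least positive solution.

(x, y) = (393, 28)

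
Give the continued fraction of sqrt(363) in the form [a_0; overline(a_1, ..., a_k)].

Write x_i = (sqrt(363) + m_i)/d_i with (m_0, d_0) = (0, 1). a_0 = floor(sqrt(363)) = 19, since 19^2 = 361 <= 363 < 400 = 20^2.
Iterate m_{i+1} = d_i*a_i - m_i, d_{i+1} = (363 - m_{i+1}^2)/d_i, a_{i+1} = floor((a_0 + m_{i+1})/d_{i+1}):
  m_1 = 1*19 - 0 = 19, d_1 = (363 - 19^2)/1 = 2/1 = 2, a_1 = floor((19 + 19)/2) = 19.
  m_2 = 2*19 - 19 = 19, d_2 = (363 - 19^2)/2 = 2/2 = 1, a_2 = floor((19 + 19)/1) = 38.
  m_3 = 1*38 - 19 = 19, d_3 = (363 - 19^2)/1 = 2/1 = 2: (m_3, d_3) = (m_1, d_1) = (19, 2), so from here the quotients repeat a_1, a_2; the period length is 2.
Hence the expansion of sqrt(363) is a_0 = 19 followed by the repeating block 19, 38 (period 2).

[19; overline(19, 38)]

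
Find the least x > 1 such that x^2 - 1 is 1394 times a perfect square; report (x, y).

(x, y) = (12545, 336)

First expand sqrt(1394) as a continued fraction. With x_i = (sqrt(1394) + m_i)/d_i and (m_0, d_0) = (0, 1): a_0 = floor(sqrt(1394)) = 37, since 37^2 = 1369 <= 1394 < 1444 = 38^2.
Iterate m_{i+1} = d_i*a_i - m_i, d_{i+1} = (1394 - m_{i+1}^2)/d_i, a_{i+1} = floor((a_0 + m_{i+1})/d_{i+1}):
  m_1 = 1*37 - 0 = 37, d_1 = (1394 - 37^2)/1 = 25/1 = 25, a_1 = floor((37 + 37)/25) = 2.
  m_2 = 25*2 - 37 = 13, d_2 = (1394 - 13^2)/25 = 1225/25 = 49, a_2 = floor((37 + 13)/49) = 1.
  m_3 = 49*1 - 13 = 36, d_3 = (1394 - 36^2)/49 = 98/49 = 2, a_3 = floor((37 + 36)/2) = 36.
  m_4 = 2*36 - 36 = 36, d_4 = (1394 - 36^2)/2 = 98/2 = 49, a_4 = floor((37 + 36)/49) = 1.
  m_5 = 49*1 - 36 = 13, d_5 = (1394 - 13^2)/49 = 1225/49 = 25, a_5 = floor((37 + 13)/25) = 2.
  m_6 = 25*2 - 13 = 37, d_6 = (1394 - 37^2)/25 = 25/25 = 1, a_6 = floor((37 + 37)/1) = 74.
  m_7 = 1*74 - 37 = 37, d_7 = (1394 - 37^2)/1 = 25/1 = 25: (m_7, d_7) = (m_1, d_1) = (37, 25), so from here the quotients repeat a_1, ..., a_6; the period length is 6.
So sqrt(1394) = [37; (2, 1, 36, 1, 2, 74)] with period length k = 6.
k is even, so the fundamental solution of x^2 - 1394y^2 = 1 is (p_{k-1}, q_{k-1}) = (p_5, q_5); compute convergents through index 5.
Convergents (p_i = a_i*p_{i-1} + p_{i-2}, q_i = a_i*q_{i-1} + q_{i-2} with p_{-2}=0, p_{-1}=1, q_{-2}=1, q_{-1}=0):
  i=0: a_0=37, p_0 = 37*1 + 0 = 37, q_0 = 37*0 + 1 = 1.
  i=1: a_1=2, p_1 = 2*37 + 1 = 75, q_1 = 2*1 + 0 = 2.
  i=2: a_2=1, p_2 = 1*75 + 37 = 112, q_2 = 1*2 + 1 = 3.
  i=3: a_3=36, p_3 = 36*112 + 75 = 4107, q_3 = 36*3 + 2 = 110.
  i=4: a_4=1, p_4 = 1*4107 + 112 = 4219, q_4 = 1*110 + 3 = 113.
  i=5: a_5=2, p_5 = 2*4219 + 4107 = 12545, q_5 = 2*113 + 110 = 336.
Check: 12545^2 - 1394*336^2 = 157377025 - 157377024 = 1, so (x, y) = (12545, 336) solves the equation, and by the theorem it is the least positive solution.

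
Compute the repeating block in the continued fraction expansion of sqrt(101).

[10; (20)]

Write x_i = (sqrt(101) + m_i)/d_i with (m_0, d_0) = (0, 1). a_0 = floor(sqrt(101)) = 10, since 10^2 = 100 <= 101 < 121 = 11^2.
Iterate m_{i+1} = d_i*a_i - m_i, d_{i+1} = (101 - m_{i+1}^2)/d_i, a_{i+1} = floor((a_0 + m_{i+1})/d_{i+1}):
  m_1 = 1*10 - 0 = 10, d_1 = (101 - 10^2)/1 = 1/1 = 1, a_1 = floor((10 + 10)/1) = 20.
  m_2 = 1*20 - 10 = 10, d_2 = (101 - 10^2)/1 = 1/1 = 1: (m_2, d_2) = (m_1, d_1) = (10, 1), so from here the quotient a_1 repeats; the period length is 1.
Hence the expansion of sqrt(101) is a_0 = 10 followed by the repeating block 20 (period 1).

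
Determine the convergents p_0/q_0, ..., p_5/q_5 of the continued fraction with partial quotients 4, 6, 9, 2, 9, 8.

Using the convergent recurrence p_i = a_i*p_{i-1} + p_{i-2}, q_i = a_i*q_{i-1} + q_{i-2} with p_{-2}=0, p_{-1}=1, q_{-2}=1, q_{-1}=0:
  i=0: a_0=4, p_0 = 4*1 + 0 = 4, q_0 = 4*0 + 1 = 1.
  i=1: a_1=6, p_1 = 6*4 + 1 = 25, q_1 = 6*1 + 0 = 6.
  i=2: a_2=9, p_2 = 9*25 + 4 = 229, q_2 = 9*6 + 1 = 55.
  i=3: a_3=2, p_3 = 2*229 + 25 = 483, q_3 = 2*55 + 6 = 116.
  i=4: a_4=9, p_4 = 9*483 + 229 = 4576, q_4 = 9*116 + 55 = 1099.
  i=5: a_5=8, p_5 = 8*4576 + 483 = 37091, q_5 = 8*1099 + 116 = 8908.

4/1, 25/6, 229/55, 483/116, 4576/1099, 37091/8908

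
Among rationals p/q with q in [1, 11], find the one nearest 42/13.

Expand x = 42/13 as a continued fraction with the Euclidean algorithm:
  42 = 3*13 + 3, so a_0 = 3.
  13 = 4*3 + 1, so a_1 = 4.
  3 = 3*1 + 0, so a_2 = 3.
so x = [3; 4, 3].
Convergents (p_i = a_i*p_{i-1} + p_{i-2}, q_i = a_i*q_{i-1} + q_{i-2} with p_{-2}=0, p_{-1}=1, q_{-2}=1, q_{-1}=0), until the denominator exceeds 11:
  i=0: a_0=3, p_0 = 3*1 + 0 = 3, q_0 = 3*0 + 1 = 1.
  i=1: a_1=4, p_1 = 4*3 + 1 = 13, q_1 = 4*1 + 0 = 4.
  i=2: a_2=3, p_2 = 3*13 + 3 = 42, q_2 = 3*4 + 1 = 13.
q_2 = 13 > 11, so the last convergent with denominator <= 11 is p_1/q_1 = 13/4.
The closest fraction with denominator <= 11 is either p_1/q_1 or the intermediate fraction (k*p_1 + p_0)/(k*q_1 + q_0) with the largest k >= 1 whose denominator stays <= 11; these approach x as k grows, and every other convergent or intermediate fraction in range is farther away.
Largest k: floor((11 - q_0)/q_1) = floor((11 - 1)/4) = 2.
That gives (2*13 + 3)/(2*4 + 1) = 29/9.
Compare the errors: |x - 13/4| = |42*4 - 13*13|/(13*4) = 1/52, and |x - 29/9| = |42*9 - 29*13|/(13*9) = 1/117.
Cross-multiplying, 1*52 = 52 < 117 = 1*117, so 1/117 is smaller: the intermediate fraction 29/9 is closer to x than 13/4.

29/9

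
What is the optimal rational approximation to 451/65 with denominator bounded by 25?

111/16

Expand x = 451/65 as a continued fraction with the Euclidean algorithm:
  451 = 6*65 + 61, so a_0 = 6.
  65 = 1*61 + 4, so a_1 = 1.
  61 = 15*4 + 1, so a_2 = 15.
  4 = 4*1 + 0, so a_3 = 4.
so x = [6; 1, 15, 4].
Convergents (p_i = a_i*p_{i-1} + p_{i-2}, q_i = a_i*q_{i-1} + q_{i-2} with p_{-2}=0, p_{-1}=1, q_{-2}=1, q_{-1}=0), until the denominator exceeds 25:
  i=0: a_0=6, p_0 = 6*1 + 0 = 6, q_0 = 6*0 + 1 = 1.
  i=1: a_1=1, p_1 = 1*6 + 1 = 7, q_1 = 1*1 + 0 = 1.
  i=2: a_2=15, p_2 = 15*7 + 6 = 111, q_2 = 15*1 + 1 = 16.
  i=3: a_3=4, p_3 = 4*111 + 7 = 451, q_3 = 4*16 + 1 = 65.
q_3 = 65 > 25, so the last convergent with denominator <= 25 is p_2/q_2 = 111/16.
The closest fraction with denominator <= 25 is either p_2/q_2 or the intermediate fraction (k*p_2 + p_1)/(k*q_2 + q_1) with the largest k >= 1 whose denominator stays <= 25; these approach x as k grows, and every other convergent or intermediate fraction in range is farther away.
Largest k: floor((25 - q_1)/q_2) = floor((25 - 1)/16) = 1.
That gives (1*111 + 7)/(1*16 + 1) = 118/17.
Compare the errors: |x - 111/16| = |451*16 - 111*65|/(65*16) = 1/1040, and |x - 118/17| = |451*17 - 118*65|/(65*17) = 3/1105.
Cross-multiplying, 1*1105 = 1105 < 3120 = 3*1040, so 1/1040 is smaller: the convergent 111/16 is closer to x than 118/17.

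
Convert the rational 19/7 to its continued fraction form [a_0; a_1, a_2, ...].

[2; 1, 2, 2]

Run the Euclidean algorithm on 19 and 7; the successive quotients are the partial quotients a_0, a_1, ... (each step inverts the fractional part left over by the previous one):
  19 = 2*7 + 5, so a_0 = 2.
  7 = 1*5 + 2, so a_1 = 1.
  5 = 2*2 + 1, so a_2 = 2.
  2 = 2*1 + 0, so a_3 = 2.
The remainder reaches 0 after 4 divisions, so the expansion has 4 partial quotients, read off in order.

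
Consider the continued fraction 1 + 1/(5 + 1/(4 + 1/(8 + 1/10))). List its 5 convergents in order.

Using the convergent recurrence p_i = a_i*p_{i-1} + p_{i-2}, q_i = a_i*q_{i-1} + q_{i-2} with p_{-2}=0, p_{-1}=1, q_{-2}=1, q_{-1}=0:
  i=0: a_0=1, p_0 = 1*1 + 0 = 1, q_0 = 1*0 + 1 = 1.
  i=1: a_1=5, p_1 = 5*1 + 1 = 6, q_1 = 5*1 + 0 = 5.
  i=2: a_2=4, p_2 = 4*6 + 1 = 25, q_2 = 4*5 + 1 = 21.
  i=3: a_3=8, p_3 = 8*25 + 6 = 206, q_3 = 8*21 + 5 = 173.
  i=4: a_4=10, p_4 = 10*206 + 25 = 2085, q_4 = 10*173 + 21 = 1751.

1/1, 6/5, 25/21, 206/173, 2085/1751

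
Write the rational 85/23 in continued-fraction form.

[3; 1, 2, 3, 2]

Run the Euclidean algorithm on 85 and 23; the successive quotients are the partial quotients a_0, a_1, ... (each step inverts the fractional part left over by the previous one):
  85 = 3*23 + 16, so a_0 = 3.
  23 = 1*16 + 7, so a_1 = 1.
  16 = 2*7 + 2, so a_2 = 2.
  7 = 3*2 + 1, so a_3 = 3.
  2 = 2*1 + 0, so a_4 = 2.
The remainder reaches 0 after 5 divisions, so the expansion has 5 partial quotients, read off in order.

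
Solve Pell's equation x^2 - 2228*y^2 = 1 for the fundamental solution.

First expand sqrt(2228) as a continued fraction. With x_i = (sqrt(2228) + m_i)/d_i and (m_0, d_0) = (0, 1): a_0 = floor(sqrt(2228)) = 47, since 47^2 = 2209 <= 2228 < 2304 = 48^2.
Iterate m_{i+1} = d_i*a_i - m_i, d_{i+1} = (2228 - m_{i+1}^2)/d_i, a_{i+1} = floor((a_0 + m_{i+1})/d_{i+1}):
  m_1 = 1*47 - 0 = 47, d_1 = (2228 - 47^2)/1 = 19/1 = 19, a_1 = floor((47 + 47)/19) = 4.
  m_2 = 19*4 - 47 = 29, d_2 = (2228 - 29^2)/19 = 1387/19 = 73, a_2 = floor((47 + 29)/73) = 1.
  m_3 = 73*1 - 29 = 44, d_3 = (2228 - 44^2)/73 = 292/73 = 4, a_3 = floor((47 + 44)/4) = 22.
  m_4 = 4*22 - 44 = 44, d_4 = (2228 - 44^2)/4 = 292/4 = 73, a_4 = floor((47 + 44)/73) = 1.
  m_5 = 73*1 - 44 = 29, d_5 = (2228 - 29^2)/73 = 1387/73 = 19, a_5 = floor((47 + 29)/19) = 4.
  m_6 = 19*4 - 29 = 47, d_6 = (2228 - 47^2)/19 = 19/19 = 1, a_6 = floor((47 + 47)/1) = 94.
  m_7 = 1*94 - 47 = 47, d_7 = (2228 - 47^2)/1 = 19/1 = 19: (m_7, d_7) = (m_1, d_1) = (47, 19), so from here the quotients repeat a_1, ..., a_6; the period length is 6.
So sqrt(2228) = [47; (4, 1, 22, 1, 4, 94)] with period length k = 6.
k is even, so the fundamental solution of x^2 - 2228y^2 = 1 is (p_{k-1}, q_{k-1}) = (p_5, q_5); compute convergents through index 5.
Convergents (p_i = a_i*p_{i-1} + p_{i-2}, q_i = a_i*q_{i-1} + q_{i-2} with p_{-2}=0, p_{-1}=1, q_{-2}=1, q_{-1}=0):
  i=0: a_0=47, p_0 = 47*1 + 0 = 47, q_0 = 47*0 + 1 = 1.
  i=1: a_1=4, p_1 = 4*47 + 1 = 189, q_1 = 4*1 + 0 = 4.
  i=2: a_2=1, p_2 = 1*189 + 47 = 236, q_2 = 1*4 + 1 = 5.
  i=3: a_3=22, p_3 = 22*236 + 189 = 5381, q_3 = 22*5 + 4 = 114.
  i=4: a_4=1, p_4 = 1*5381 + 236 = 5617, q_4 = 1*114 + 5 = 119.
  i=5: a_5=4, p_5 = 4*5617 + 5381 = 27849, q_5 = 4*119 + 114 = 590.
Check: 27849^2 - 2228*590^2 = 775566801 - 775566800 = 1, so (x, y) = (27849, 590) solves the equation, and by the theorem it is the least positive solution.

(x, y) = (27849, 590)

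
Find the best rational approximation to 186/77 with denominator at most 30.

29/12

Expand x = 186/77 as a continued fraction with the Euclidean algorithm:
  186 = 2*77 + 32, so a_0 = 2.
  77 = 2*32 + 13, so a_1 = 2.
  32 = 2*13 + 6, so a_2 = 2.
  13 = 2*6 + 1, so a_3 = 2.
  6 = 6*1 + 0, so a_4 = 6.
so x = [2; 2, 2, 2, 6].
Convergents (p_i = a_i*p_{i-1} + p_{i-2}, q_i = a_i*q_{i-1} + q_{i-2} with p_{-2}=0, p_{-1}=1, q_{-2}=1, q_{-1}=0), until the denominator exceeds 30:
  i=0: a_0=2, p_0 = 2*1 + 0 = 2, q_0 = 2*0 + 1 = 1.
  i=1: a_1=2, p_1 = 2*2 + 1 = 5, q_1 = 2*1 + 0 = 2.
  i=2: a_2=2, p_2 = 2*5 + 2 = 12, q_2 = 2*2 + 1 = 5.
  i=3: a_3=2, p_3 = 2*12 + 5 = 29, q_3 = 2*5 + 2 = 12.
  i=4: a_4=6, p_4 = 6*29 + 12 = 186, q_4 = 6*12 + 5 = 77.
q_4 = 77 > 30, so the last convergent with denominator <= 30 is p_3/q_3 = 29/12.
The closest fraction with denominator <= 30 is either p_3/q_3 or the intermediate fraction (k*p_3 + p_2)/(k*q_3 + q_2) with the largest k >= 1 whose denominator stays <= 30; these approach x as k grows, and every other convergent or intermediate fraction in range is farther away.
Largest k: floor((30 - q_2)/q_3) = floor((30 - 5)/12) = 2.
That gives (2*29 + 12)/(2*12 + 5) = 70/29.
Compare the errors: |x - 29/12| = |186*12 - 29*77|/(77*12) = 1/924, and |x - 70/29| = |186*29 - 70*77|/(77*29) = 4/2233.
Cross-multiplying, 1*2233 = 2233 < 3696 = 4*924, so 1/924 is smaller: the convergent 29/12 is closer to x than 70/29.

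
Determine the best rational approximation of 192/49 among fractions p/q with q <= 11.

43/11

Expand x = 192/49 as a continued fraction with the Euclidean algorithm:
  192 = 3*49 + 45, so a_0 = 3.
  49 = 1*45 + 4, so a_1 = 1.
  45 = 11*4 + 1, so a_2 = 11.
  4 = 4*1 + 0, so a_3 = 4.
so x = [3; 1, 11, 4].
Convergents (p_i = a_i*p_{i-1} + p_{i-2}, q_i = a_i*q_{i-1} + q_{i-2} with p_{-2}=0, p_{-1}=1, q_{-2}=1, q_{-1}=0), until the denominator exceeds 11:
  i=0: a_0=3, p_0 = 3*1 + 0 = 3, q_0 = 3*0 + 1 = 1.
  i=1: a_1=1, p_1 = 1*3 + 1 = 4, q_1 = 1*1 + 0 = 1.
  i=2: a_2=11, p_2 = 11*4 + 3 = 47, q_2 = 11*1 + 1 = 12.
q_2 = 12 > 11, so the last convergent with denominator <= 11 is p_1/q_1 = 4/1.
The closest fraction with denominator <= 11 is either p_1/q_1 or the intermediate fraction (k*p_1 + p_0)/(k*q_1 + q_0) with the largest k >= 1 whose denominator stays <= 11; these approach x as k grows, and every other convergent or intermediate fraction in range is farther away.
Largest k: floor((11 - q_0)/q_1) = floor((11 - 1)/1) = 10.
That gives (10*4 + 3)/(10*1 + 1) = 43/11.
Compare the errors: |x - 4/1| = |192*1 - 4*49|/(49*1) = 4/49, and |x - 43/11| = |192*11 - 43*49|/(49*11) = 5/539.
Cross-multiplying, 5*49 = 245 < 2156 = 4*539, so 5/539 is smaller: the intermediate fraction 43/11 is closer to x than 4/1.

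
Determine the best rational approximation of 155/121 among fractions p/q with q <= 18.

23/18

Expand x = 155/121 as a continued fraction with the Euclidean algorithm:
  155 = 1*121 + 34, so a_0 = 1.
  121 = 3*34 + 19, so a_1 = 3.
  34 = 1*19 + 15, so a_2 = 1.
  19 = 1*15 + 4, so a_3 = 1.
  15 = 3*4 + 3, so a_4 = 3.
  4 = 1*3 + 1, so a_5 = 1.
  3 = 3*1 + 0, so a_6 = 3.
so x = [1; 3, 1, 1, 3, 1, 3].
Convergents (p_i = a_i*p_{i-1} + p_{i-2}, q_i = a_i*q_{i-1} + q_{i-2} with p_{-2}=0, p_{-1}=1, q_{-2}=1, q_{-1}=0), until the denominator exceeds 18:
  i=0: a_0=1, p_0 = 1*1 + 0 = 1, q_0 = 1*0 + 1 = 1.
  i=1: a_1=3, p_1 = 3*1 + 1 = 4, q_1 = 3*1 + 0 = 3.
  i=2: a_2=1, p_2 = 1*4 + 1 = 5, q_2 = 1*3 + 1 = 4.
  i=3: a_3=1, p_3 = 1*5 + 4 = 9, q_3 = 1*4 + 3 = 7.
  i=4: a_4=3, p_4 = 3*9 + 5 = 32, q_4 = 3*7 + 4 = 25.
q_4 = 25 > 18, so the last convergent with denominator <= 18 is p_3/q_3 = 9/7.
The closest fraction with denominator <= 18 is either p_3/q_3 or the intermediate fraction (k*p_3 + p_2)/(k*q_3 + q_2) with the largest k >= 1 whose denominator stays <= 18; these approach x as k grows, and every other convergent or intermediate fraction in range is farther away.
Largest k: floor((18 - q_2)/q_3) = floor((18 - 4)/7) = 2.
That gives (2*9 + 5)/(2*7 + 4) = 23/18.
Compare the errors: |x - 9/7| = |155*7 - 9*121|/(121*7) = 4/847, and |x - 23/18| = |155*18 - 23*121|/(121*18) = 7/2178.
Cross-multiplying, 7*847 = 5929 < 8712 = 4*2178, so 7/2178 is smaller: the intermediate fraction 23/18 is closer to x than 9/7.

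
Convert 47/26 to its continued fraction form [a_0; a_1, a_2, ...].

[1; 1, 4, 5]

Run the Euclidean algorithm on 47 and 26; the successive quotients are the partial quotients a_0, a_1, ... (each step inverts the fractional part left over by the previous one):
  47 = 1*26 + 21, so a_0 = 1.
  26 = 1*21 + 5, so a_1 = 1.
  21 = 4*5 + 1, so a_2 = 4.
  5 = 5*1 + 0, so a_3 = 5.
The remainder reaches 0 after 4 divisions, so the expansion has 4 partial quotients, read off in order.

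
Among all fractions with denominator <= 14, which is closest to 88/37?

Expand x = 88/37 as a continued fraction with the Euclidean algorithm:
  88 = 2*37 + 14, so a_0 = 2.
  37 = 2*14 + 9, so a_1 = 2.
  14 = 1*9 + 5, so a_2 = 1.
  9 = 1*5 + 4, so a_3 = 1.
  5 = 1*4 + 1, so a_4 = 1.
  4 = 4*1 + 0, so a_5 = 4.
so x = [2; 2, 1, 1, 1, 4].
Convergents (p_i = a_i*p_{i-1} + p_{i-2}, q_i = a_i*q_{i-1} + q_{i-2} with p_{-2}=0, p_{-1}=1, q_{-2}=1, q_{-1}=0), until the denominator exceeds 14:
  i=0: a_0=2, p_0 = 2*1 + 0 = 2, q_0 = 2*0 + 1 = 1.
  i=1: a_1=2, p_1 = 2*2 + 1 = 5, q_1 = 2*1 + 0 = 2.
  i=2: a_2=1, p_2 = 1*5 + 2 = 7, q_2 = 1*2 + 1 = 3.
  i=3: a_3=1, p_3 = 1*7 + 5 = 12, q_3 = 1*3 + 2 = 5.
  i=4: a_4=1, p_4 = 1*12 + 7 = 19, q_4 = 1*5 + 3 = 8.
  i=5: a_5=4, p_5 = 4*19 + 12 = 88, q_5 = 4*8 + 5 = 37.
q_5 = 37 > 14, so the last convergent with denominator <= 14 is p_4/q_4 = 19/8.
The closest fraction with denominator <= 14 is either p_4/q_4 or the intermediate fraction (k*p_4 + p_3)/(k*q_4 + q_3) with the largest k >= 1 whose denominator stays <= 14; these approach x as k grows, and every other convergent or intermediate fraction in range is farther away.
Largest k: floor((14 - q_3)/q_4) = floor((14 - 5)/8) = 1.
That gives (1*19 + 12)/(1*8 + 5) = 31/13.
Compare the errors: |x - 19/8| = |88*8 - 19*37|/(37*8) = 1/296, and |x - 31/13| = |88*13 - 31*37|/(37*13) = 3/481.
Cross-multiplying, 1*481 = 481 < 888 = 3*296, so 1/296 is smaller: the convergent 19/8 is closer to x than 31/13.

19/8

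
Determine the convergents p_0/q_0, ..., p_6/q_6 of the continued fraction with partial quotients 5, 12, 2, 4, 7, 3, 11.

Using the convergent recurrence p_i = a_i*p_{i-1} + p_{i-2}, q_i = a_i*q_{i-1} + q_{i-2} with p_{-2}=0, p_{-1}=1, q_{-2}=1, q_{-1}=0:
  i=0: a_0=5, p_0 = 5*1 + 0 = 5, q_0 = 5*0 + 1 = 1.
  i=1: a_1=12, p_1 = 12*5 + 1 = 61, q_1 = 12*1 + 0 = 12.
  i=2: a_2=2, p_2 = 2*61 + 5 = 127, q_2 = 2*12 + 1 = 25.
  i=3: a_3=4, p_3 = 4*127 + 61 = 569, q_3 = 4*25 + 12 = 112.
  i=4: a_4=7, p_4 = 7*569 + 127 = 4110, q_4 = 7*112 + 25 = 809.
  i=5: a_5=3, p_5 = 3*4110 + 569 = 12899, q_5 = 3*809 + 112 = 2539.
  i=6: a_6=11, p_6 = 11*12899 + 4110 = 145999, q_6 = 11*2539 + 809 = 28738.

5/1, 61/12, 127/25, 569/112, 4110/809, 12899/2539, 145999/28738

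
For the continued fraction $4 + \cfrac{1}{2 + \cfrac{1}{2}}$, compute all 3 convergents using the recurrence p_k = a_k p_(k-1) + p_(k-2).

Using the convergent recurrence p_i = a_i*p_{i-1} + p_{i-2}, q_i = a_i*q_{i-1} + q_{i-2} with p_{-2}=0, p_{-1}=1, q_{-2}=1, q_{-1}=0:
  i=0: a_0=4, p_0 = 4*1 + 0 = 4, q_0 = 4*0 + 1 = 1.
  i=1: a_1=2, p_1 = 2*4 + 1 = 9, q_1 = 2*1 + 0 = 2.
  i=2: a_2=2, p_2 = 2*9 + 4 = 22, q_2 = 2*2 + 1 = 5.

4/1, 9/2, 22/5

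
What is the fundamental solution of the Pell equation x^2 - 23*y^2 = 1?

(x, y) = (24, 5)

First expand sqrt(23) as a continued fraction. With x_i = (sqrt(23) + m_i)/d_i and (m_0, d_0) = (0, 1): a_0 = floor(sqrt(23)) = 4, since 4^2 = 16 <= 23 < 25 = 5^2.
Iterate m_{i+1} = d_i*a_i - m_i, d_{i+1} = (23 - m_{i+1}^2)/d_i, a_{i+1} = floor((a_0 + m_{i+1})/d_{i+1}):
  m_1 = 1*4 - 0 = 4, d_1 = (23 - 4^2)/1 = 7/1 = 7, a_1 = floor((4 + 4)/7) = 1.
  m_2 = 7*1 - 4 = 3, d_2 = (23 - 3^2)/7 = 14/7 = 2, a_2 = floor((4 + 3)/2) = 3.
  m_3 = 2*3 - 3 = 3, d_3 = (23 - 3^2)/2 = 14/2 = 7, a_3 = floor((4 + 3)/7) = 1.
  m_4 = 7*1 - 3 = 4, d_4 = (23 - 4^2)/7 = 7/7 = 1, a_4 = floor((4 + 4)/1) = 8.
  m_5 = 1*8 - 4 = 4, d_5 = (23 - 4^2)/1 = 7/1 = 7: (m_5, d_5) = (m_1, d_1) = (4, 7), so from here the quotients repeat a_1, ..., a_4; the period length is 4.
So sqrt(23) = [4; (1, 3, 1, 8)] with period length k = 4.
k is even, so the fundamental solution of x^2 - 23y^2 = 1 is (p_{k-1}, q_{k-1}) = (p_3, q_3); compute convergents through index 3.
Convergents (p_i = a_i*p_{i-1} + p_{i-2}, q_i = a_i*q_{i-1} + q_{i-2} with p_{-2}=0, p_{-1}=1, q_{-2}=1, q_{-1}=0):
  i=0: a_0=4, p_0 = 4*1 + 0 = 4, q_0 = 4*0 + 1 = 1.
  i=1: a_1=1, p_1 = 1*4 + 1 = 5, q_1 = 1*1 + 0 = 1.
  i=2: a_2=3, p_2 = 3*5 + 4 = 19, q_2 = 3*1 + 1 = 4.
  i=3: a_3=1, p_3 = 1*19 + 5 = 24, q_3 = 1*4 + 1 = 5.
Check: 24^2 - 23*5^2 = 576 - 575 = 1, so (x, y) = (24, 5) solves the equation, and by the theorem it is the least positive solution.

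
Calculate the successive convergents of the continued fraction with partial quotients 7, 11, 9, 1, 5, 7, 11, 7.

Using the convergent recurrence p_i = a_i*p_{i-1} + p_{i-2}, q_i = a_i*q_{i-1} + q_{i-2} with p_{-2}=0, p_{-1}=1, q_{-2}=1, q_{-1}=0:
  i=0: a_0=7, p_0 = 7*1 + 0 = 7, q_0 = 7*0 + 1 = 1.
  i=1: a_1=11, p_1 = 11*7 + 1 = 78, q_1 = 11*1 + 0 = 11.
  i=2: a_2=9, p_2 = 9*78 + 7 = 709, q_2 = 9*11 + 1 = 100.
  i=3: a_3=1, p_3 = 1*709 + 78 = 787, q_3 = 1*100 + 11 = 111.
  i=4: a_4=5, p_4 = 5*787 + 709 = 4644, q_4 = 5*111 + 100 = 655.
  i=5: a_5=7, p_5 = 7*4644 + 787 = 33295, q_5 = 7*655 + 111 = 4696.
  i=6: a_6=11, p_6 = 11*33295 + 4644 = 370889, q_6 = 11*4696 + 655 = 52311.
  i=7: a_7=7, p_7 = 7*370889 + 33295 = 2629518, q_7 = 7*52311 + 4696 = 370873.

7/1, 78/11, 709/100, 787/111, 4644/655, 33295/4696, 370889/52311, 2629518/370873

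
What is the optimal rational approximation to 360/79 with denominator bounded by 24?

41/9

Expand x = 360/79 as a continued fraction with the Euclidean algorithm:
  360 = 4*79 + 44, so a_0 = 4.
  79 = 1*44 + 35, so a_1 = 1.
  44 = 1*35 + 9, so a_2 = 1.
  35 = 3*9 + 8, so a_3 = 3.
  9 = 1*8 + 1, so a_4 = 1.
  8 = 8*1 + 0, so a_5 = 8.
so x = [4; 1, 1, 3, 1, 8].
Convergents (p_i = a_i*p_{i-1} + p_{i-2}, q_i = a_i*q_{i-1} + q_{i-2} with p_{-2}=0, p_{-1}=1, q_{-2}=1, q_{-1}=0), until the denominator exceeds 24:
  i=0: a_0=4, p_0 = 4*1 + 0 = 4, q_0 = 4*0 + 1 = 1.
  i=1: a_1=1, p_1 = 1*4 + 1 = 5, q_1 = 1*1 + 0 = 1.
  i=2: a_2=1, p_2 = 1*5 + 4 = 9, q_2 = 1*1 + 1 = 2.
  i=3: a_3=3, p_3 = 3*9 + 5 = 32, q_3 = 3*2 + 1 = 7.
  i=4: a_4=1, p_4 = 1*32 + 9 = 41, q_4 = 1*7 + 2 = 9.
  i=5: a_5=8, p_5 = 8*41 + 32 = 360, q_5 = 8*9 + 7 = 79.
q_5 = 79 > 24, so the last convergent with denominator <= 24 is p_4/q_4 = 41/9.
The closest fraction with denominator <= 24 is either p_4/q_4 or the intermediate fraction (k*p_4 + p_3)/(k*q_4 + q_3) with the largest k >= 1 whose denominator stays <= 24; these approach x as k grows, and every other convergent or intermediate fraction in range is farther away.
Largest k: floor((24 - q_3)/q_4) = floor((24 - 7)/9) = 1.
That gives (1*41 + 32)/(1*9 + 7) = 73/16.
Compare the errors: |x - 41/9| = |360*9 - 41*79|/(79*9) = 1/711, and |x - 73/16| = |360*16 - 73*79|/(79*16) = 7/1264.
Cross-multiplying, 1*1264 = 1264 < 4977 = 7*711, so 1/711 is smaller: the convergent 41/9 is closer to x than 73/16.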